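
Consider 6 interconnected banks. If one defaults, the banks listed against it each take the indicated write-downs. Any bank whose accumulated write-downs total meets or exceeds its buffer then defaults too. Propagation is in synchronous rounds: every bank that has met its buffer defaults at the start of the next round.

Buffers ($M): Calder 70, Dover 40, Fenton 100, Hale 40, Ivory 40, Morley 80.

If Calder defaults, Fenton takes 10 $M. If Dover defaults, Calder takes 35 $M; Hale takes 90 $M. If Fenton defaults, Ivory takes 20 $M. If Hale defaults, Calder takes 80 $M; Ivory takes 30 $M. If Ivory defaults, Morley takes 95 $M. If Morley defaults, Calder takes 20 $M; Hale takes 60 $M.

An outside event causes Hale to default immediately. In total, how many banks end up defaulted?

2

Round 1 — Hale defaults (initial).
  Calder: +80 → 80 ≥ 70
  Ivory: +30 → 30 < 40
Round 2 — Calder defaults.
  Fenton: +10 → 10 < 100
No further defaults.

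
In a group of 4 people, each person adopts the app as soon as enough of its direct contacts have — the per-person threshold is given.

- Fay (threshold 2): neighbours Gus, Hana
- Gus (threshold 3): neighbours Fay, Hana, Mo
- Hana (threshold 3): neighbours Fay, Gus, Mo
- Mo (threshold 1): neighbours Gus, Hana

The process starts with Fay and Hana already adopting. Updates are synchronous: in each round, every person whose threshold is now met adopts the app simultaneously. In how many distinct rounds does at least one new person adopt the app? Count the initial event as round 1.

Round 1 — Fay, Hana adopt the app (initial).
Round 2 — checking thresholds:
  Gus: 2 of 3 neighbours < 3, below threshold.
  Mo: 1 of 2 neighbours ≥ 1, adopts the app.
Round 3 — checking thresholds:
  Gus: 3 of 3 neighbours ≥ 3, adopts the app.
Round 4 — no new adoptions; cascade stops.

3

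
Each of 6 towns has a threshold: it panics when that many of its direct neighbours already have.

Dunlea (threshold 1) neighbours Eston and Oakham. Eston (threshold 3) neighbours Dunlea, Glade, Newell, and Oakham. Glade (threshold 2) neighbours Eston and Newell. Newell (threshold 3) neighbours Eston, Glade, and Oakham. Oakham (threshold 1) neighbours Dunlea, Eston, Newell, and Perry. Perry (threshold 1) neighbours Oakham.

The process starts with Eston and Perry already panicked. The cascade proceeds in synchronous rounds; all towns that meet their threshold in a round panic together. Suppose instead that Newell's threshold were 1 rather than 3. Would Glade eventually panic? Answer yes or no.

yes

With Newell's threshold at 1:
Round 1 — Eston, Perry panic (initial).
Round 2 — checking thresholds:
  Dunlea: 1 of 2 neighbours ≥ 1, panics.
  Glade: 1 of 2 neighbours < 2, holds.
  Newell: 1 of 3 neighbours ≥ 1, panics.
  Oakham: 2 of 4 neighbours ≥ 1, panics.
Round 3 — checking thresholds:
  Glade: 2 of 2 neighbours ≥ 2, panics.
Round 4 — no new panics; cascade stops.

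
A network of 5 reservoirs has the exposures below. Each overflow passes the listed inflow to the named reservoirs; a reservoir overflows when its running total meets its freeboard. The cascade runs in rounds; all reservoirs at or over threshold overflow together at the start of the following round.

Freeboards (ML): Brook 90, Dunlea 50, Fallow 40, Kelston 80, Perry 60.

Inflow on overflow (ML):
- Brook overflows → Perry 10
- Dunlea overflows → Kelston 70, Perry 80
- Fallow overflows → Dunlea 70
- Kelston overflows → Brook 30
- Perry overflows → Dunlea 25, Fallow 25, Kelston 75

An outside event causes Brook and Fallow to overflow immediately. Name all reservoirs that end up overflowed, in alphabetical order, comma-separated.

Brook, Dunlea, Fallow, Kelston, Perry

Round 1 — Brook, Fallow overflow (initial).
  Dunlea: +70 → 70 ≥ 50
  Perry: +10 → 10 < 60
Round 2 — Dunlea overflows.
  Kelston: +70 → 70 < 80
  Perry: +80 → 90 ≥ 60
Round 3 — Perry overflows.
  Kelston: +75 → 145 ≥ 80
Round 4 — Kelston overflows.
No further overflows.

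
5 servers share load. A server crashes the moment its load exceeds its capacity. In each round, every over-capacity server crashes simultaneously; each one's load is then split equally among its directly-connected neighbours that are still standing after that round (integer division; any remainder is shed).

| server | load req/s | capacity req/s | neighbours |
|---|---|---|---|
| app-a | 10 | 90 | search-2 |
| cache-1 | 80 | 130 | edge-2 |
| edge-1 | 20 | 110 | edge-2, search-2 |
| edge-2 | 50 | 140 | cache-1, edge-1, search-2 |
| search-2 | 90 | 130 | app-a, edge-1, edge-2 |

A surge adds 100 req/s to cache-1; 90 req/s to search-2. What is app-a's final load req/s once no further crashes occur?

70

Round 1 — cache-1 at 180 > 130; search-2 at 180 > 130. cache-1, search-2 crash.
  cache-1 sheds 180 req/s to edge-2: 180 each.
    edge-2: 50+180 = 230 > 140
  search-2 sheds 180 req/s to app-a, edge-1, edge-2: 60 each.
    app-a: 10+60 = 70 ≤ 90
    edge-1: 20+60 = 80 ≤ 110
    edge-2: 230+60 = 290 > 140
Round 2 — edge-2 crashes.
  edge-2 sheds 290 req/s to edge-1: 290 each.
    edge-1: 80+290 = 370 > 110
Round 3 — edge-1 crashes.
  edge-1 sheds 370 req/s: no online neighbours, lost.
No further crashes.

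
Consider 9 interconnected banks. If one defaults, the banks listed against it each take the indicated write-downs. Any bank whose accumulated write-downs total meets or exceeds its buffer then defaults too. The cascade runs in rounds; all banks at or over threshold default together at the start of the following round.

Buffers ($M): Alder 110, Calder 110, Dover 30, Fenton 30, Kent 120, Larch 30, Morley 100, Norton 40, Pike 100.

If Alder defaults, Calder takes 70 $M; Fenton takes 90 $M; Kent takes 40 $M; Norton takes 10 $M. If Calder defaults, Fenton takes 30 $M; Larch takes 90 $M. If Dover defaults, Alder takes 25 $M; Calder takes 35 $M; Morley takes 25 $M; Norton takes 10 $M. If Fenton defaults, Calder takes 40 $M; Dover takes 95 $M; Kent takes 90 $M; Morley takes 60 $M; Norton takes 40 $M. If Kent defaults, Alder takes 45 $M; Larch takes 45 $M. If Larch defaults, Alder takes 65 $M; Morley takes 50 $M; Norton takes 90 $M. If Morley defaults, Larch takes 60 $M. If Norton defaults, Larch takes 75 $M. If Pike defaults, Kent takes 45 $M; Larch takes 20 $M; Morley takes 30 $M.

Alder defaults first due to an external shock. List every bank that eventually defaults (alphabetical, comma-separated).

Round 1 — Alder defaults (initial).
  Calder: +70 → 70 < 110
  Fenton: +90 → 90 ≥ 30
  Kent: +40 → 40 < 120
  Norton: +10 → 10 < 40
Round 2 — Fenton defaults.
  Calder: +40 → 110 ≥ 110
  Dover: +95 → 95 ≥ 30
  Kent: +90 → 130 ≥ 120
  Morley: +60 → 60 < 100
  Norton: +40 → 50 ≥ 40
Round 3 — Calder, Dover, Kent, Norton default.
  Larch: +90+45+75 → 210 ≥ 30
  Morley: +25 → 85 < 100
Round 4 — Larch defaults.
  Morley: +50 → 135 ≥ 100
Round 5 — Morley defaults.
No further defaults.

Alder, Calder, Dover, Fenton, Kent, Larch, Morley, Norton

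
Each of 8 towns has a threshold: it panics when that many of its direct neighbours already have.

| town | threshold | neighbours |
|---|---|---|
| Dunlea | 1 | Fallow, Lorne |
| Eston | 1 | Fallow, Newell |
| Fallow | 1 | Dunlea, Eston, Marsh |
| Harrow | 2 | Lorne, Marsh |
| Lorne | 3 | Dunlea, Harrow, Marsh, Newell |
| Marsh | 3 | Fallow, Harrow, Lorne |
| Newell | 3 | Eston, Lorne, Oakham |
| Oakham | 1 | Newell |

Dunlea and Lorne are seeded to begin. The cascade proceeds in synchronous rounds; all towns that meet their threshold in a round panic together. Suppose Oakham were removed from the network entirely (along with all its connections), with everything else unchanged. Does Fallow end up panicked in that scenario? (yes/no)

With Oakham removed:
Round 1 — Dunlea, Lorne panic (initial).
Round 2 — checking thresholds:
  Fallow: 1 of 3 neighbours ≥ 1, panics.
  Harrow: 1 of 2 neighbours < 2, holds.
  Marsh: 1 of 3 neighbours < 3, holds.
  Newell: 1 of 2 neighbours < 3, holds.
Round 3 — checking thresholds:
  Eston: 1 of 2 neighbours ≥ 1, panics.
  Harrow: 1 of 2 neighbours < 2, holds.
  Marsh: 2 of 3 neighbours < 3, holds.
  Newell: 1 of 2 neighbours < 3, holds.
Round 4 — no new panics; cascade stops.

yes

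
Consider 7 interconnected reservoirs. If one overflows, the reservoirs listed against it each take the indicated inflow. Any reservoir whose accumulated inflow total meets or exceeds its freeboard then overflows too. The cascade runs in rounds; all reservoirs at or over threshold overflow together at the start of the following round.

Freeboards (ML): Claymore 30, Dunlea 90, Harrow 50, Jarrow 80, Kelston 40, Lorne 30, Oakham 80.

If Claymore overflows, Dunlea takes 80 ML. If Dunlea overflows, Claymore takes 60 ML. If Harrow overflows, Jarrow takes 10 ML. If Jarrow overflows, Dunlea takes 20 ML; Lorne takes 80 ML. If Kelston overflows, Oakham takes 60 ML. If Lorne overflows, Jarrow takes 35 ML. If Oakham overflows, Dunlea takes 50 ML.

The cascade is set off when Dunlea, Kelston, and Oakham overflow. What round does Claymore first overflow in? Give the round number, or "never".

2

Round 1 — Dunlea, Kelston, Oakham overflow (initial).
  Claymore: +60 → 60 ≥ 30
Round 2 — Claymore overflows.
No further overflows.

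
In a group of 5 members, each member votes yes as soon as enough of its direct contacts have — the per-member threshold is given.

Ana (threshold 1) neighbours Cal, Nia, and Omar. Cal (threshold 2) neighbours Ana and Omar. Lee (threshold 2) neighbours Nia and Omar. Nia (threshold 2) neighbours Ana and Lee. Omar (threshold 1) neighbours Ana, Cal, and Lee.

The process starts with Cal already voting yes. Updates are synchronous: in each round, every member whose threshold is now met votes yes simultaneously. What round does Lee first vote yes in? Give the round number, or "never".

Round 1 — Cal votes yes (initial).
Round 2 — checking thresholds:
  Ana: 1 of 3 neighbours ≥ 1, votes yes.
  Omar: 1 of 3 neighbours ≥ 1, votes yes.
Round 3 — no new yes votes; cascade stops.

never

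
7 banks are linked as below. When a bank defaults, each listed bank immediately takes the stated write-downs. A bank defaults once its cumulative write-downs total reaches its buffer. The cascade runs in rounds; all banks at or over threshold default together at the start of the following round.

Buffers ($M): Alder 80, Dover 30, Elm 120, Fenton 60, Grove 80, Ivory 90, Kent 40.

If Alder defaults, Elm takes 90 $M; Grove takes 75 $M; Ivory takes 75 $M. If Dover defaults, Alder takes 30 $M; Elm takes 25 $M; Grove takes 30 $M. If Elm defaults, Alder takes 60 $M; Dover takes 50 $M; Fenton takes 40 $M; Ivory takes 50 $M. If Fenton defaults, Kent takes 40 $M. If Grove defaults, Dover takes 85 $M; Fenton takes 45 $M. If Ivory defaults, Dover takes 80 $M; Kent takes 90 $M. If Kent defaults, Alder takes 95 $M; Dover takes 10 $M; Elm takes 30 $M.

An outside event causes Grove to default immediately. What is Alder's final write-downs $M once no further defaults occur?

Round 1 — Grove defaults (initial).
  Dover: +85 → 85 ≥ 30
  Fenton: +45 → 45 < 60
Round 2 — Dover defaults.
  Alder: +30 → 30 < 80
  Elm: +25 → 25 < 120
No further defaults.

30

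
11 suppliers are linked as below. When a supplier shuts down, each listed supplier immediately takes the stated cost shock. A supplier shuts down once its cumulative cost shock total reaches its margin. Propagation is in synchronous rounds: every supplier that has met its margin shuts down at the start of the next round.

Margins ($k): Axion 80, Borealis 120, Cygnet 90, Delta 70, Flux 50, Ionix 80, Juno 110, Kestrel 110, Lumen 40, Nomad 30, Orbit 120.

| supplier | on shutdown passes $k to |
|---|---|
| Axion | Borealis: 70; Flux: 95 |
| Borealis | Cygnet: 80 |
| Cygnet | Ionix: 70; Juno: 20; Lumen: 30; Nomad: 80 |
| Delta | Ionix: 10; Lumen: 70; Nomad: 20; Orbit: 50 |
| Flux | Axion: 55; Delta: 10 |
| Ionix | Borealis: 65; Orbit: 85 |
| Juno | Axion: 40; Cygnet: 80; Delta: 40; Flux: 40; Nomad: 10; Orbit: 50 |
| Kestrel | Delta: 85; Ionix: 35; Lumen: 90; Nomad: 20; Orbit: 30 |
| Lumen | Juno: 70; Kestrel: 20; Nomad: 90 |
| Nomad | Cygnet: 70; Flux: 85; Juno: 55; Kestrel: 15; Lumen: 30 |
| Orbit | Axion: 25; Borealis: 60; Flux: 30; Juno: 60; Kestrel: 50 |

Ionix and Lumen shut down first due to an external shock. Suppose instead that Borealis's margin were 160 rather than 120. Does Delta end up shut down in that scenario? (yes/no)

With Borealis's margin at 160:
Round 1 — Ionix, Lumen shut down (initial).
  Borealis: +65 → 65 < 160
  Juno: +70 → 70 < 110
  Kestrel: +20 → 20 < 110
  Nomad: +90 → 90 ≥ 30
  Orbit: +85 → 85 < 120
Round 2 — Nomad shuts down.
  Cygnet: +70 → 70 < 90
  Flux: +85 → 85 ≥ 50
  Juno: +55 → 125 ≥ 110
  Kestrel: +15 → 35 < 110
Round 3 — Flux, Juno shut down.
  Axion: +55+40 → 95 ≥ 80
  Cygnet: +80 → 150 ≥ 90
  Delta: +10+40 → 50 < 70
  Orbit: +50 → 135 ≥ 120
Round 4 — Axion, Cygnet, Orbit shut down.
  Borealis: +70+60 → 195 ≥ 160
  Kestrel: +50 → 85 < 110
Round 5 — Borealis shuts down.
No further shutdowns.

no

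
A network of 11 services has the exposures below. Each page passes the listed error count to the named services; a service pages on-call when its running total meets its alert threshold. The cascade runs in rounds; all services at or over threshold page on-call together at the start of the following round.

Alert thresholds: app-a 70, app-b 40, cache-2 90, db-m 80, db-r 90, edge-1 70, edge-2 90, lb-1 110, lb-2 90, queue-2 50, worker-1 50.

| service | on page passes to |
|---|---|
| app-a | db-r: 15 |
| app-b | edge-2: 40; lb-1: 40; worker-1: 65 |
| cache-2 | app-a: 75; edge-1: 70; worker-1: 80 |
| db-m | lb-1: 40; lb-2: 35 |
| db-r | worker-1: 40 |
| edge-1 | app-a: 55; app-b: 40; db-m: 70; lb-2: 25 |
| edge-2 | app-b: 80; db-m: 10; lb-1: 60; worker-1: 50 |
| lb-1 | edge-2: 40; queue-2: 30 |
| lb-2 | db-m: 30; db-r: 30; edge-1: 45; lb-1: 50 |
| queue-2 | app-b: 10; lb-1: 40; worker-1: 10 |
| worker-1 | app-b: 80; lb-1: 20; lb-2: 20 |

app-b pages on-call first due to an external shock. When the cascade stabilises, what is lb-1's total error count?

Round 1 — app-b pages on-call (initial).
  edge-2: +40 → 40 < 90
  lb-1: +40 → 40 < 110
  worker-1: +65 → 65 ≥ 50
Round 2 — worker-1 pages on-call.
  lb-1: +20 → 60 < 110
  lb-2: +20 → 20 < 90
No further pages.

60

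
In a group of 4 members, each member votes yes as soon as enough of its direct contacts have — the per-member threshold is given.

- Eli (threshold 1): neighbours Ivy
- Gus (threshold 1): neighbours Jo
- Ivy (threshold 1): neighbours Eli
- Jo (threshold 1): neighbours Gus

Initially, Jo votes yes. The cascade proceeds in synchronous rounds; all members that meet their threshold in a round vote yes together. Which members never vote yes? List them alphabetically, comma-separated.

Eli, Ivy

Round 1 — Jo votes yes (initial).
Round 2 — checking thresholds:
  Gus: 1 of 1 neighbours ≥ 1, votes yes.
Round 3 — no new yes votes; cascade stops.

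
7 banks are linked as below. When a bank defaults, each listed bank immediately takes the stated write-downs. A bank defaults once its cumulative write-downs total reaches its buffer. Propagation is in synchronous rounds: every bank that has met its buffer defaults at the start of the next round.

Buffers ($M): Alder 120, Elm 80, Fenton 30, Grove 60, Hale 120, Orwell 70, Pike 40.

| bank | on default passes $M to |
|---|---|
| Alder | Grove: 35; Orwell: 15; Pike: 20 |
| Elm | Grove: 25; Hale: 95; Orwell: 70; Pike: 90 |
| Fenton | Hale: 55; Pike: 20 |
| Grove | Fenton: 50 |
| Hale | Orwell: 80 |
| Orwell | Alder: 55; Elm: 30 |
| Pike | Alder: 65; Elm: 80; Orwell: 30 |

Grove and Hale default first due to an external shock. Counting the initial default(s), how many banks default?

4

Round 1 — Grove, Hale default (initial).
  Fenton: +50 → 50 ≥ 30
  Orwell: +80 → 80 ≥ 70
Round 2 — Fenton, Orwell default.
  Alder: +55 → 55 < 120
  Elm: +30 → 30 < 80
  Pike: +20 → 20 < 40
No further defaults.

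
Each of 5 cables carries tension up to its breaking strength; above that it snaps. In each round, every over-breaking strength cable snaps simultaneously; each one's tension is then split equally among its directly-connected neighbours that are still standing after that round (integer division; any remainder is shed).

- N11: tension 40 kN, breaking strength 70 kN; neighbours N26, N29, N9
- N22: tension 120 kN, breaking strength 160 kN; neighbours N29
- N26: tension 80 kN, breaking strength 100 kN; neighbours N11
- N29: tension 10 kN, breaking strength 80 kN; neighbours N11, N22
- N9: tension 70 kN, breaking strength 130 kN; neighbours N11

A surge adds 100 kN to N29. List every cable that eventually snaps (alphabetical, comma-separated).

Round 1 — N29 at 110 > 80. N29 snaps.
  N29 sheds 110 kN to N11, N22: 55 each.
    N11: 40+55 = 95 > 70
    N22: 120+55 = 175 > 160
Round 2 — N11, N22 snap.
  N11 sheds 95 kN to N26, N9: 47 each (1 lost).
    N26: 80+47 = 127 > 100
    N9: 70+47 = 117 ≤ 130
  N22 sheds 175 kN: no online neighbours, lost.
Round 3 — N26 snaps.
  N26 sheds 127 kN: no online neighbours, lost.
No further breaks.

N11, N22, N26, N29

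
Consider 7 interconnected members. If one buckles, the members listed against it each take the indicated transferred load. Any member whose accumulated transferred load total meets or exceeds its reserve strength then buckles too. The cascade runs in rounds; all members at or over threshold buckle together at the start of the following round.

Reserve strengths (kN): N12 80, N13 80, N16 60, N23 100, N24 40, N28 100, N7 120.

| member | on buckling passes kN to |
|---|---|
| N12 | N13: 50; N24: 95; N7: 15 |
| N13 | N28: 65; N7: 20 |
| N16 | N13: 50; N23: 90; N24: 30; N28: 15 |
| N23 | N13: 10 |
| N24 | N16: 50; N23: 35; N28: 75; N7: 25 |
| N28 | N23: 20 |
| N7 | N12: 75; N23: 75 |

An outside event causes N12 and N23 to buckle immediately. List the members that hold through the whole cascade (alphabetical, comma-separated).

N13, N16, N28, N7

Round 1 — N12, N23 buckle (initial).
  N13: +50+10 → 60 < 80
  N24: +95 → 95 ≥ 40
  N7: +15 → 15 < 120
Round 2 — N24 buckles.
  N16: +50 → 50 < 60
  N28: +75 → 75 < 100
  N7: +25 → 40 < 120
No further bucklings.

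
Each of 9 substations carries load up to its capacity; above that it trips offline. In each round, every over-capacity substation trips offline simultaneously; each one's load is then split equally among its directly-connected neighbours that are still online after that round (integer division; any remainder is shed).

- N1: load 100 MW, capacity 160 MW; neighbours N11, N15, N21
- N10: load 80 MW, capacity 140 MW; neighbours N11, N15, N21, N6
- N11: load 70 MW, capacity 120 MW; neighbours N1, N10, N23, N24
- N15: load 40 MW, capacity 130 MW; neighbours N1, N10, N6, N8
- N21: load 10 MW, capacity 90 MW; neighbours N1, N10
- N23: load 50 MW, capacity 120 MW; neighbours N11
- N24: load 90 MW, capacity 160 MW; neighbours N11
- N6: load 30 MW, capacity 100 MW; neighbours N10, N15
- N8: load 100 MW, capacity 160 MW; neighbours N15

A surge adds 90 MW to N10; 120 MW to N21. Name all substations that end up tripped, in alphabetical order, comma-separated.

Round 1 — N10 at 170 > 140; N21 at 130 > 90. N10, N21 trip offline.
  N10 sheds 170 MW to N11, N15, N6: 56 each (2 lost).
    N11: 70+56 = 126 > 120
    N15: 40+56 = 96 ≤ 130
    N6: 30+56 = 86 ≤ 100
  N21 sheds 130 MW to N1: 130 each.
    N1: 100+130 = 230 > 160
Round 2 — N1, N11 trip offline.
  N1 sheds 230 MW to N15: 230 each.
    N15: 96+230 = 326 > 130
  N11 sheds 126 MW to N23, N24: 63 each.
    N23: 50+63 = 113 ≤ 120
    N24: 90+63 = 153 ≤ 160
Round 3 — N15 trips offline.
  N15 sheds 326 MW to N6, N8: 163 each.
    N6: 86+163 = 249 > 100
    N8: 100+163 = 263 > 160
Round 4 — N6, N8 trip offline.
  N6 sheds 249 MW: no online neighbours, lost.
  N8 sheds 263 MW: no online neighbours, lost.
No further trips.

N1, N10, N11, N15, N21, N6, N8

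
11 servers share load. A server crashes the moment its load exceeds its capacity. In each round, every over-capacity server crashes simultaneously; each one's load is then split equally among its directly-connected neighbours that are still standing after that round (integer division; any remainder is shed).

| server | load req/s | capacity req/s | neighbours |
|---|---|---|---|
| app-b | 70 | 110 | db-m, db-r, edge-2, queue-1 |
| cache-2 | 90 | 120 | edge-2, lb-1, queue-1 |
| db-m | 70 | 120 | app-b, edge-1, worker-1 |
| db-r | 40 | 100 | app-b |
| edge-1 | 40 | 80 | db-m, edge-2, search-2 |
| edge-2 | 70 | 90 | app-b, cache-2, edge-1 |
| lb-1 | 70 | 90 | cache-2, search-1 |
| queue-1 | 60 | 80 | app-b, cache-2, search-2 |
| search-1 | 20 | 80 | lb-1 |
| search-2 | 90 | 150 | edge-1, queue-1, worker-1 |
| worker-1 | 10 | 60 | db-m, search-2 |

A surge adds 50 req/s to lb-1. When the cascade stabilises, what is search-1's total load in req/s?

80

Round 1 — lb-1 at 120 > 90. lb-1 crashes.
  lb-1 sheds 120 req/s to cache-2, search-1: 60 each.
    cache-2: 90+60 = 150 > 120
    search-1: 20+60 = 80 ≤ 80
Round 2 — cache-2 crashes.
  cache-2 sheds 150 req/s to edge-2, queue-1: 75 each.
    edge-2: 70+75 = 145 > 90
    queue-1: 60+75 = 135 > 80
Round 3 — edge-2, queue-1 crash.
  edge-2 sheds 145 req/s to app-b, edge-1: 72 each (1 lost).
    app-b: 70+72 = 142 > 110
    edge-1: 40+72 = 112 > 80
  queue-1 sheds 135 req/s to app-b, search-2: 67 each (1 lost).
    app-b: 142+67 = 209 > 110
    search-2: 90+67 = 157 > 150
Round 4 — app-b, edge-1, search-2 crash.
  app-b sheds 209 req/s to db-m, db-r: 104 each (1 lost).
    db-m: 70+104 = 174 > 120
    db-r: 40+104 = 144 > 100
  edge-1 sheds 112 req/s to db-m: 112 each.
    db-m: 174+112 = 286 > 120
  search-2 sheds 157 req/s to worker-1: 157 each.
    worker-1: 10+157 = 167 > 60
Round 5 — db-m, db-r, worker-1 crash.
  db-m sheds 286 req/s: no online neighbours, lost.
  db-r sheds 144 req/s: no online neighbours, lost.
  worker-1 sheds 167 req/s: no online neighbours, lost.
No further crashes.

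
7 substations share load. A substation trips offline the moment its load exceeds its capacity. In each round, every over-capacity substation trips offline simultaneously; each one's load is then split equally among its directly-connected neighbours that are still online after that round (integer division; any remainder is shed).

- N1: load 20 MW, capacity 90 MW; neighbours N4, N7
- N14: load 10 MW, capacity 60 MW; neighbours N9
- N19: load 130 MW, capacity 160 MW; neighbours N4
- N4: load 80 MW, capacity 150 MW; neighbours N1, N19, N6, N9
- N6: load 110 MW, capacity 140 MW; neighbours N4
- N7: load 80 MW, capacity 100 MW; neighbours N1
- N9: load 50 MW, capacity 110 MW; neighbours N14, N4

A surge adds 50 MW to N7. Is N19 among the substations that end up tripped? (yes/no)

yes

Round 1 — N7 at 130 > 100. N7 trips offline.
  N7 sheds 130 MW to N1: 130 each.
    N1: 20+130 = 150 > 90
Round 2 — N1 trips offline.
  N1 sheds 150 MW to N4: 150 each.
    N4: 80+150 = 230 > 150
Round 3 — N4 trips offline.
  N4 sheds 230 MW to N19, N6, N9: 76 each (2 lost).
    N19: 130+76 = 206 > 160
    N6: 110+76 = 186 > 140
    N9: 50+76 = 126 > 110
Round 4 — N19, N6, N9 trip offline.
  N19 sheds 206 MW: no online neighbours, lost.
  N6 sheds 186 MW: no online neighbours, lost.
  N9 sheds 126 MW to N14: 126 each.
    N14: 10+126 = 136 > 60
Round 5 — N14 trips offline.
  N14 sheds 136 MW: no online neighbours, lost.
No further trips.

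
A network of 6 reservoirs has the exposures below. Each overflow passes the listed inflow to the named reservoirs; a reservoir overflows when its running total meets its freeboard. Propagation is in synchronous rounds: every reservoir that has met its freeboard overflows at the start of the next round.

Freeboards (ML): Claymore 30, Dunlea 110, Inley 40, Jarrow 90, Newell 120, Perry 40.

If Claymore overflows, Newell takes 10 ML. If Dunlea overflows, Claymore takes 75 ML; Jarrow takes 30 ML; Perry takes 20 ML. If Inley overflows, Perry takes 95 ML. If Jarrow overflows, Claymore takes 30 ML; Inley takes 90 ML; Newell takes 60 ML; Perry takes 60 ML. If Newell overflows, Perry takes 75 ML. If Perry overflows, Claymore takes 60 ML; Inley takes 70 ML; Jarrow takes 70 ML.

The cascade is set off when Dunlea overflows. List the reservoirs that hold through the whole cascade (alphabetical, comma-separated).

Round 1 — Dunlea overflows (initial).
  Claymore: +75 → 75 ≥ 30
  Jarrow: +30 → 30 < 90
  Perry: +20 → 20 < 40
Round 2 — Claymore overflows.
  Newell: +10 → 10 < 120
No further overflows.

Inley, Jarrow, Newell, Perry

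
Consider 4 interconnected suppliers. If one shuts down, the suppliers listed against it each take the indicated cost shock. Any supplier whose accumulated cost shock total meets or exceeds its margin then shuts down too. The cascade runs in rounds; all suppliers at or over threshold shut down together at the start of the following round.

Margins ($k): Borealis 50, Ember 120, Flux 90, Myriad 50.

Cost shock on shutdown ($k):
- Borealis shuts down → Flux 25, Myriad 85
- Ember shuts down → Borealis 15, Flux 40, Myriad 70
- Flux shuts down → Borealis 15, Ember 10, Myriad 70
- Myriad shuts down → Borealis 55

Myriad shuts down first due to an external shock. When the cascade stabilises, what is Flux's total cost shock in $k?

25

Round 1 — Myriad shuts down (initial).
  Borealis: +55 → 55 ≥ 50
Round 2 — Borealis shuts down.
  Flux: +25 → 25 < 90
No further shutdowns.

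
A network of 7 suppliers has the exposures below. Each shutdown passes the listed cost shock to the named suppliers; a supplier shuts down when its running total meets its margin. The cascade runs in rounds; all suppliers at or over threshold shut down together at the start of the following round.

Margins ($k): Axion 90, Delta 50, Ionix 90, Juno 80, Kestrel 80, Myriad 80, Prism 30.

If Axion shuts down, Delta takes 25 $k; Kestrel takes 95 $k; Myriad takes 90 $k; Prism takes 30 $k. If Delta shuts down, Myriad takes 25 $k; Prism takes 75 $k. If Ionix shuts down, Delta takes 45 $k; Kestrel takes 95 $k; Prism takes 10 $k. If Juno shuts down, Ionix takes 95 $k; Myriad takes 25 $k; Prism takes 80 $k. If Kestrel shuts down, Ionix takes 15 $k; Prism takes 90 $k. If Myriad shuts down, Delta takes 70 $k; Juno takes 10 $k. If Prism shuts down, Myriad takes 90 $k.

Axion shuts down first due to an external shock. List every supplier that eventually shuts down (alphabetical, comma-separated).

Axion, Delta, Kestrel, Myriad, Prism

Round 1 — Axion shuts down (initial).
  Delta: +25 → 25 < 50
  Kestrel: +95 → 95 ≥ 80
  Myriad: +90 → 90 ≥ 80
  Prism: +30 → 30 ≥ 30
Round 2 — Kestrel, Myriad, Prism shut down.
  Delta: +70 → 95 ≥ 50
  Ionix: +15 → 15 < 90
  Juno: +10 → 10 < 80
Round 3 — Delta shuts down.
No further shutdowns.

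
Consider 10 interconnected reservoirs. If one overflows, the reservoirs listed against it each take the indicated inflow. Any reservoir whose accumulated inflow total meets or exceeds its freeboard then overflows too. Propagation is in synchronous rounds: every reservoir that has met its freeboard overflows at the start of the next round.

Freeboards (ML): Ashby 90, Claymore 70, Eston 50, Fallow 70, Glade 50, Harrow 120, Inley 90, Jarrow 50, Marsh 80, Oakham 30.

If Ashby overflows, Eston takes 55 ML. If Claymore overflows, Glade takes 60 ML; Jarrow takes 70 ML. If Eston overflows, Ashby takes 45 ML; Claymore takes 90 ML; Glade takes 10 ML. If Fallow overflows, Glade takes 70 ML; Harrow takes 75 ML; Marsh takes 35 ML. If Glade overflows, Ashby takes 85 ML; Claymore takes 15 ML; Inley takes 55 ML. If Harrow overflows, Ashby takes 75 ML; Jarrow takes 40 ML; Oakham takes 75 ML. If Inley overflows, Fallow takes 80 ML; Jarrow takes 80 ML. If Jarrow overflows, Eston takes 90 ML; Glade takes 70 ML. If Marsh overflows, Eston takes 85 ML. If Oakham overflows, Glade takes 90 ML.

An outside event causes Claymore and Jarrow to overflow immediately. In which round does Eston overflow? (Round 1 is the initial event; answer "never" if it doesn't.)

Round 1 — Claymore, Jarrow overflow (initial).
  Eston: +90 → 90 ≥ 50
  Glade: +60+70 → 130 ≥ 50
Round 2 — Eston, Glade overflow.
  Ashby: +45+85 → 130 ≥ 90
  Inley: +55 → 55 < 90
Round 3 — Ashby overflows.
No further overflows.

2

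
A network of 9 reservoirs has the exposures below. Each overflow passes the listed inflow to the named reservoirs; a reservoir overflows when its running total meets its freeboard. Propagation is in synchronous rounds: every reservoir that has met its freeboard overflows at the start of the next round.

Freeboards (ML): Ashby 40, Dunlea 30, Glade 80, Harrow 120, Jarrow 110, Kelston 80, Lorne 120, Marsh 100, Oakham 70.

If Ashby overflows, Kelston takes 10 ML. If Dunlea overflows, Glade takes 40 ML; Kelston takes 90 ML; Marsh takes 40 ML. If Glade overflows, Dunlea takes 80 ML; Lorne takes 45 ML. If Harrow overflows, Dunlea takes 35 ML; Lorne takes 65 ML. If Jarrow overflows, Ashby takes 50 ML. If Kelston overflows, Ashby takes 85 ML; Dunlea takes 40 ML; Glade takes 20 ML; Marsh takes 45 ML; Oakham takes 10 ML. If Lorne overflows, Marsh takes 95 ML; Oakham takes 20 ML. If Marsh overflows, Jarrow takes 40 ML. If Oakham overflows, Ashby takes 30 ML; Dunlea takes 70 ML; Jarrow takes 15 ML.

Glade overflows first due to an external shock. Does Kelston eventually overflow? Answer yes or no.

Round 1 — Glade overflows (initial).
  Dunlea: +80 → 80 ≥ 30
  Lorne: +45 → 45 < 120
Round 2 — Dunlea overflows.
  Kelston: +90 → 90 ≥ 80
  Marsh: +40 → 40 < 100
Round 3 — Kelston overflows.
  Ashby: +85 → 85 ≥ 40
  Marsh: +45 → 85 < 100
  Oakham: +10 → 10 < 70
Round 4 — Ashby overflows.
No further overflows.

yes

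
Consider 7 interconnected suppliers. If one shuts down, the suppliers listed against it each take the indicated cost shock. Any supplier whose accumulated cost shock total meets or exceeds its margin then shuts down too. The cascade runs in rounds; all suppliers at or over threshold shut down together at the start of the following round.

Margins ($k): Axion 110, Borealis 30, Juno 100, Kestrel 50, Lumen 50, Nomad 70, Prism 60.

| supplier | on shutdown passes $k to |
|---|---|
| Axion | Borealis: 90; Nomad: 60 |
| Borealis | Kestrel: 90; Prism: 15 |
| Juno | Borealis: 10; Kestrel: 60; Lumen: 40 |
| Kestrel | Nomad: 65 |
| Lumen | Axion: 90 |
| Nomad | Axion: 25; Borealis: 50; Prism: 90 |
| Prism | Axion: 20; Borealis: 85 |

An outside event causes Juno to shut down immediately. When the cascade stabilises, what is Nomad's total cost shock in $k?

Round 1 — Juno shuts down (initial).
  Borealis: +10 → 10 < 30
  Kestrel: +60 → 60 ≥ 50
  Lumen: +40 → 40 < 50
Round 2 — Kestrel shuts down.
  Nomad: +65 → 65 < 70
No further shutdowns.

65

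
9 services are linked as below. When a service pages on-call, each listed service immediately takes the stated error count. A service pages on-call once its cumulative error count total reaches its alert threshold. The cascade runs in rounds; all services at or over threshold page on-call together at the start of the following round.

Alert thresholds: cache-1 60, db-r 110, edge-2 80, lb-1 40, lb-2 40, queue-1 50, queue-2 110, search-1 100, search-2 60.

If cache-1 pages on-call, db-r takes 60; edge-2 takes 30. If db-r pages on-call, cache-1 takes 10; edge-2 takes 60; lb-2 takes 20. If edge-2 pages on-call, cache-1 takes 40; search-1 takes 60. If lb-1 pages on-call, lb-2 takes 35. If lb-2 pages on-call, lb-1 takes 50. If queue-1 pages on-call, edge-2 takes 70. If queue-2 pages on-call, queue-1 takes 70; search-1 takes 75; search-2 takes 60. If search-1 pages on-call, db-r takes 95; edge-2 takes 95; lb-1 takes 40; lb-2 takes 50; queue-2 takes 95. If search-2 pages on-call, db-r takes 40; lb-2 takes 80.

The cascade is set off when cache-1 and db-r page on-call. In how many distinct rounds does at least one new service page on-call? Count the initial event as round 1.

2

Round 1 — cache-1, db-r page on-call (initial).
  edge-2: +30+60 → 90 ≥ 80
  lb-2: +20 → 20 < 40
Round 2 — edge-2 pages on-call.
  search-1: +60 → 60 < 100
No further pages.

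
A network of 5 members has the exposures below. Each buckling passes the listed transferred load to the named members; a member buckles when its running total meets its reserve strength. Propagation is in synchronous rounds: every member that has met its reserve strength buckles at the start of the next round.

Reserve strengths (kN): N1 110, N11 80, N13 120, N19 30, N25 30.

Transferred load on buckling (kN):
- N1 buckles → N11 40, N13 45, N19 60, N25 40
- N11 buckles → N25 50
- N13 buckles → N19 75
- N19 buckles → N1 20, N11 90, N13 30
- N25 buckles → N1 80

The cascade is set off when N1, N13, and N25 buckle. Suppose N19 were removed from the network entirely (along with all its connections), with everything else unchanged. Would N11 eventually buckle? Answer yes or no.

With N19 removed:
Round 1 — N1, N13, N25 buckle (initial).
  N11: +40 → 40 < 80
No further bucklings.

no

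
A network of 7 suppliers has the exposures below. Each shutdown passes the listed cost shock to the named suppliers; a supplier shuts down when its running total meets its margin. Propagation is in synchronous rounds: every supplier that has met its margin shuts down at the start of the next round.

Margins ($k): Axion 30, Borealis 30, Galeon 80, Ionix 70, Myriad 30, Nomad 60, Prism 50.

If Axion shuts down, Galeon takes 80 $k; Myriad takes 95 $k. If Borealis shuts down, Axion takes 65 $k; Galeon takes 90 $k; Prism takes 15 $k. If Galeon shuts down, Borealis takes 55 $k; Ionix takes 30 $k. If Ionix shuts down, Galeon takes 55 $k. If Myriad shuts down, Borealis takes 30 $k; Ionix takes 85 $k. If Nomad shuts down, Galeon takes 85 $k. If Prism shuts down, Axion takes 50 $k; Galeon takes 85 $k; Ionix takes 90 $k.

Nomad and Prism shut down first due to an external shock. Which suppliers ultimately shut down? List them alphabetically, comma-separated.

Axion, Borealis, Galeon, Ionix, Myriad, Nomad, Prism

Round 1 — Nomad, Prism shut down (initial).
  Axion: +50 → 50 ≥ 30
  Galeon: +85+85 → 170 ≥ 80
  Ionix: +90 → 90 ≥ 70
Round 2 — Axion, Galeon, Ionix shut down.
  Borealis: +55 → 55 ≥ 30
  Myriad: +95 → 95 ≥ 30
Round 3 — Borealis, Myriad shut down.
No further shutdowns.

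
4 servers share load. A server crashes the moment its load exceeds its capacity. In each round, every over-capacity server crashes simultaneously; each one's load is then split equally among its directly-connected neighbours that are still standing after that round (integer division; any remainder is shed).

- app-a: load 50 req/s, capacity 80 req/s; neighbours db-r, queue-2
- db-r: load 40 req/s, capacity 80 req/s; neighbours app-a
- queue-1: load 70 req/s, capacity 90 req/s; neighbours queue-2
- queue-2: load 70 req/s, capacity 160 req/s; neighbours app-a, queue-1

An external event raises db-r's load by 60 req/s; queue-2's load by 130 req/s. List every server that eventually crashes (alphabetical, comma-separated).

Round 1 — db-r at 100 > 80; queue-2 at 200 > 160. db-r, queue-2 crash.
  db-r sheds 100 req/s to app-a: 100 each.
    app-a: 50+100 = 150 > 80
  queue-2 sheds 200 req/s to app-a, queue-1: 100 each.
    app-a: 150+100 = 250 > 80
    queue-1: 70+100 = 170 > 90
Round 2 — app-a, queue-1 crash.
  app-a sheds 250 req/s: no online neighbours, lost.
  queue-1 sheds 170 req/s: no online neighbours, lost.
No further crashes.

app-a, db-r, queue-1, queue-2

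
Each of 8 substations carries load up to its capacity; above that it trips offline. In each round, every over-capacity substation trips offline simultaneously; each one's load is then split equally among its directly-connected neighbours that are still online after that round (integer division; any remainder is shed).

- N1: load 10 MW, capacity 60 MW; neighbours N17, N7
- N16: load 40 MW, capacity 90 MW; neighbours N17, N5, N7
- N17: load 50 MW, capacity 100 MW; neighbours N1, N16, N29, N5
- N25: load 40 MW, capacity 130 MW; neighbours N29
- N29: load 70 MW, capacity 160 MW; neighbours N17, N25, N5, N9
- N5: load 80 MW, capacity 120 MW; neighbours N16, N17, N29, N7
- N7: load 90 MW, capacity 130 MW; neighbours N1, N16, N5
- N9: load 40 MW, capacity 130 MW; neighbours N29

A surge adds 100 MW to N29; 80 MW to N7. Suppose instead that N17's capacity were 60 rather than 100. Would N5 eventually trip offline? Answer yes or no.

yes

With N17's capacity at 60:
Round 1 — N29 at 170 > 160; N7 at 170 > 130. N29, N7 trip offline.
  N29 sheds 170 MW to N17, N25, N5, N9: 42 each (2 lost).
    N17: 50+42 = 92 > 60
    N25: 40+42 = 82 ≤ 130
    N5: 80+42 = 122 > 120
    N9: 40+42 = 82 ≤ 130
  N7 sheds 170 MW to N1, N16, N5: 56 each (2 lost).
    N1: 10+56 = 66 > 60
    N16: 40+56 = 96 > 90
    N5: 122+56 = 178 > 120
Round 2 — N1, N16, N17, N5 trip offline.
  N1 sheds 66 MW: no online neighbours, lost.
  N16 sheds 96 MW: no online neighbours, lost.
  N17 sheds 92 MW: no online neighbours, lost.
  N5 sheds 178 MW: no online neighbours, lost.
No further trips.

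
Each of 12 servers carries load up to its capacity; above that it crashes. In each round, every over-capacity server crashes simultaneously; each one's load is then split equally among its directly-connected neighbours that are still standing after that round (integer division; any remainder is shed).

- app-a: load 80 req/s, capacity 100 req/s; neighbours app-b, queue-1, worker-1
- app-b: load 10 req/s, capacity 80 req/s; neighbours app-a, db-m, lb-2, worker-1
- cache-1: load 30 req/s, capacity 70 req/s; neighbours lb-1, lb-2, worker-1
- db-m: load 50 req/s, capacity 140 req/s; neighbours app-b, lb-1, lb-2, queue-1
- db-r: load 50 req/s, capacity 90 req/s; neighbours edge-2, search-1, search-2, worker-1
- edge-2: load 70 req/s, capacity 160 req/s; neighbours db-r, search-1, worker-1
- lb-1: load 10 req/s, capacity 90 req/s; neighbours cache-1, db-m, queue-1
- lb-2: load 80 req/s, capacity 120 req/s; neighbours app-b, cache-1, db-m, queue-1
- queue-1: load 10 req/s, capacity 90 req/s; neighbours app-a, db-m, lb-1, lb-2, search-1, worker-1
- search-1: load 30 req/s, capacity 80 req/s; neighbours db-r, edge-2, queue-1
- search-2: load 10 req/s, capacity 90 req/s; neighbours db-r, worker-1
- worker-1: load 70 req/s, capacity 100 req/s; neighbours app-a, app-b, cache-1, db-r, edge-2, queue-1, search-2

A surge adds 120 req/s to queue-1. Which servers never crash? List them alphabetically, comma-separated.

Round 1 — queue-1 at 130 > 90. queue-1 crashes.
  queue-1 sheds 130 req/s to app-a, db-m, lb-1, lb-2, search-1, worker-1: 21 each (4 lost).
    app-a: 80+21 = 101 > 100
    db-m: 50+21 = 71 ≤ 140
    lb-1: 10+21 = 31 ≤ 90
    lb-2: 80+21 = 101 ≤ 120
    search-1: 30+21 = 51 ≤ 80
    worker-1: 70+21 = 91 ≤ 100
Round 2 — app-a crashes.
  app-a sheds 101 req/s to app-b, worker-1: 50 each (1 lost).
    app-b: 10+50 = 60 ≤ 80
    worker-1: 91+50 = 141 > 100
Round 3 — worker-1 crashes.
  worker-1 sheds 141 req/s to app-b, cache-1, db-r, edge-2, search-2: 28 each (1 lost).
    app-b: 60+28 = 88 > 80
    cache-1: 30+28 = 58 ≤ 70
    db-r: 50+28 = 78 ≤ 90
    edge-2: 70+28 = 98 ≤ 160
    search-2: 10+28 = 38 ≤ 90
Round 4 — app-b crashes.
  app-b sheds 88 req/s to db-m, lb-2: 44 each.
    db-m: 71+44 = 115 ≤ 140
    lb-2: 101+44 = 145 > 120
Round 5 — lb-2 crashes.
  lb-2 sheds 145 req/s to cache-1, db-m: 72 each (1 lost).
    cache-1: 58+72 = 130 > 70
    db-m: 115+72 = 187 > 140
Round 6 — cache-1, db-m crash.
  cache-1 sheds 130 req/s to lb-1: 130 each.
    lb-1: 31+130 = 161 > 90
  db-m sheds 187 req/s to lb-1: 187 each.
    lb-1: 161+187 = 348 > 90
Round 7 — lb-1 crashes.
  lb-1 sheds 348 req/s: no online neighbours, lost.
No further crashes.

db-r, edge-2, search-1, search-2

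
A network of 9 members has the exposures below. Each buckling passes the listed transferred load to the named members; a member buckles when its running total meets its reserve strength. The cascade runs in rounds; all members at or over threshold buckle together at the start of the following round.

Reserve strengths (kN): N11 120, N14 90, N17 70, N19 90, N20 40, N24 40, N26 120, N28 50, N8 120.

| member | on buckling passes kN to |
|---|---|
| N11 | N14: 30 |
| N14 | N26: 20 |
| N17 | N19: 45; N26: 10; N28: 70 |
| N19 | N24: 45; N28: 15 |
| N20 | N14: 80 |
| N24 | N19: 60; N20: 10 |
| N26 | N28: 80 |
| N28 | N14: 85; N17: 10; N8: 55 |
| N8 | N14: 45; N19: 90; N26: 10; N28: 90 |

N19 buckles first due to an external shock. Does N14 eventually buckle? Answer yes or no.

no

Round 1 — N19 buckles (initial).
  N24: +45 → 45 ≥ 40
  N28: +15 → 15 < 50
Round 2 — N24 buckles.
  N20: +10 → 10 < 40
No further bucklings.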